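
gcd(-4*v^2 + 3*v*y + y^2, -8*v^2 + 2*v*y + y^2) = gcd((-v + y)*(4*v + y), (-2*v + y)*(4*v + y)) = 4*v + y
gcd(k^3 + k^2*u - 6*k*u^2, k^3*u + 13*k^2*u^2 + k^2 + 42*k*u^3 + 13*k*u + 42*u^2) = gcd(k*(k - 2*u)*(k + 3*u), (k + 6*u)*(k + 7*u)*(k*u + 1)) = 1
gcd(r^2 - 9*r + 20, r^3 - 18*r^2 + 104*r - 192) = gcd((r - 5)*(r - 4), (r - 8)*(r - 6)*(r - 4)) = r - 4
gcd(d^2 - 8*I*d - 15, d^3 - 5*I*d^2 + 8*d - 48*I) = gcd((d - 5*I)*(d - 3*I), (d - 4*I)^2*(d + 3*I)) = 1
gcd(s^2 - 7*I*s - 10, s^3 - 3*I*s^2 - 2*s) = s - 2*I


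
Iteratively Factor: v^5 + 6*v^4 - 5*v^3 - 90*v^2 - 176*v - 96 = (v + 3)*(v^4 + 3*v^3 - 14*v^2 - 48*v - 32) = (v + 2)*(v + 3)*(v^3 + v^2 - 16*v - 16) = (v - 4)*(v + 2)*(v + 3)*(v^2 + 5*v + 4) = (v - 4)*(v + 2)*(v + 3)*(v + 4)*(v + 1)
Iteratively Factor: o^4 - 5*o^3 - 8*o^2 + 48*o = (o - 4)*(o^3 - o^2 - 12*o) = o*(o - 4)*(o^2 - o - 12) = o*(o - 4)*(o + 3)*(o - 4)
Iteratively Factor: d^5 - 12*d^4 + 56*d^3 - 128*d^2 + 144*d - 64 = (d - 2)*(d^4 - 10*d^3 + 36*d^2 - 56*d + 32) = (d - 4)*(d - 2)*(d^3 - 6*d^2 + 12*d - 8) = (d - 4)*(d - 2)^2*(d^2 - 4*d + 4) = (d - 4)*(d - 2)^3*(d - 2)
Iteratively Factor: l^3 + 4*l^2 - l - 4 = (l + 4)*(l^2 - 1) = (l + 1)*(l + 4)*(l - 1)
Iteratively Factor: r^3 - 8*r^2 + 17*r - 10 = (r - 1)*(r^2 - 7*r + 10) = (r - 2)*(r - 1)*(r - 5)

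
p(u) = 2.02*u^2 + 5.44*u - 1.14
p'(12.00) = 53.92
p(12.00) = 355.02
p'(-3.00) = -6.68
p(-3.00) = 0.72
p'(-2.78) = -5.79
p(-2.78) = -0.65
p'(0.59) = 7.82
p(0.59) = 2.77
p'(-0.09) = 5.08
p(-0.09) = -1.61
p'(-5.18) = -15.49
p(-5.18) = 24.88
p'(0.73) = 8.39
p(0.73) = 3.91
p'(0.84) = 8.83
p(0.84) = 4.85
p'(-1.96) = -2.48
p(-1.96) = -4.04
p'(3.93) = 21.32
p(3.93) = 51.44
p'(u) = 4.04*u + 5.44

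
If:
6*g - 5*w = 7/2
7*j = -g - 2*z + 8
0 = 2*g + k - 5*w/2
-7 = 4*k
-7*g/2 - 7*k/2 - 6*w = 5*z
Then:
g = 0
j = 387/700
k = -7/4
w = -7/10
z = 413/200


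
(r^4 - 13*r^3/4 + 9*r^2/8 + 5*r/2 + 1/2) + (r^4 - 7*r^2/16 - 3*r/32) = 2*r^4 - 13*r^3/4 + 11*r^2/16 + 77*r/32 + 1/2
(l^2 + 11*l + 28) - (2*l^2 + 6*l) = -l^2 + 5*l + 28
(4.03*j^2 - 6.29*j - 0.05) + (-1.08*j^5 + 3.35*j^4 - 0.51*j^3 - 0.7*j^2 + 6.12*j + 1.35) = -1.08*j^5 + 3.35*j^4 - 0.51*j^3 + 3.33*j^2 - 0.17*j + 1.3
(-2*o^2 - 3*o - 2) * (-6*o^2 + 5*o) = 12*o^4 + 8*o^3 - 3*o^2 - 10*o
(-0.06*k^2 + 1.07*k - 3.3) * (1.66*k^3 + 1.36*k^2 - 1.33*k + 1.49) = -0.0996*k^5 + 1.6946*k^4 - 3.943*k^3 - 6.0005*k^2 + 5.9833*k - 4.917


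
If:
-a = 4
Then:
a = -4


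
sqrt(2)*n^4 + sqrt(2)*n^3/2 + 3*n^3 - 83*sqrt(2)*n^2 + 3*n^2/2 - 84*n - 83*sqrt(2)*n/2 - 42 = (n + 1/2)*(n - 6*sqrt(2))*(n + 7*sqrt(2))*(sqrt(2)*n + 1)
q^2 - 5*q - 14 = (q - 7)*(q + 2)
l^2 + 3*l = l*(l + 3)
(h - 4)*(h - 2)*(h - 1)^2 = h^4 - 8*h^3 + 21*h^2 - 22*h + 8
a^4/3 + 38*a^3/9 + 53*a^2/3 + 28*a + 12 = (a/3 + 1)*(a + 2/3)*(a + 3)*(a + 6)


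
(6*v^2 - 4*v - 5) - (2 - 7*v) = 6*v^2 + 3*v - 7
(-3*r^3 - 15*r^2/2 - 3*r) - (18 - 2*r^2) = -3*r^3 - 11*r^2/2 - 3*r - 18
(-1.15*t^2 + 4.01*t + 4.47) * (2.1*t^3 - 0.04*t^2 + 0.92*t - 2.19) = -2.415*t^5 + 8.467*t^4 + 8.1686*t^3 + 6.0289*t^2 - 4.6695*t - 9.7893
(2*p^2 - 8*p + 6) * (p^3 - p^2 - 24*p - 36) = 2*p^5 - 10*p^4 - 34*p^3 + 114*p^2 + 144*p - 216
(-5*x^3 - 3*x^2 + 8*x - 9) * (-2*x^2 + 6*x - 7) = 10*x^5 - 24*x^4 + x^3 + 87*x^2 - 110*x + 63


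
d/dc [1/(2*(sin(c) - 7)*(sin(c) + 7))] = -sin(2*c)/(2*(sin(c) - 7)^2*(sin(c) + 7)^2)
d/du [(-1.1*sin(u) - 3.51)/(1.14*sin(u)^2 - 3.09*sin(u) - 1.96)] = (1.254*sin(u)^2 + 8.0028*sin(u) - 8.6899)*cos(u)/(1.2996*sin(u)^4 - 7.0452*sin(u)^3 + 5.0793*sin(u)^2 + 12.1128*sin(u) + 3.8416)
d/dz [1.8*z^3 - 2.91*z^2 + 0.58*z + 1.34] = 5.4*z^2 - 5.82*z + 0.58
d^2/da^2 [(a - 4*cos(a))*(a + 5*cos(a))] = -a*cos(a) - 80*sin(a)^2 - 2*sin(a) + 42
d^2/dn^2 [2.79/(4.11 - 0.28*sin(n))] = (0.218736*sin(n)^2 + 3.210732*sin(n) - 0.437472)/(0.28*sin(n) - 4.11)^3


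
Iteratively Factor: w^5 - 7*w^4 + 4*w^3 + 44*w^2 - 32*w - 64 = (w + 1)*(w^4 - 8*w^3 + 12*w^2 + 32*w - 64) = (w - 2)*(w + 1)*(w^3 - 6*w^2 + 32) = (w - 2)*(w + 1)*(w + 2)*(w^2 - 8*w + 16) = (w - 4)*(w - 2)*(w + 1)*(w + 2)*(w - 4)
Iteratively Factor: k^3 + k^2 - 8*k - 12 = (k - 3)*(k^2 + 4*k + 4) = (k - 3)*(k + 2)*(k + 2)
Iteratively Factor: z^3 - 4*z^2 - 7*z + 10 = (z - 5)*(z^2 + z - 2) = (z - 5)*(z - 1)*(z + 2)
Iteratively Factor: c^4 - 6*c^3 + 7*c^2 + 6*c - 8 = (c + 1)*(c^3 - 7*c^2 + 14*c - 8) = (c - 4)*(c + 1)*(c^2 - 3*c + 2) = (c - 4)*(c - 2)*(c + 1)*(c - 1)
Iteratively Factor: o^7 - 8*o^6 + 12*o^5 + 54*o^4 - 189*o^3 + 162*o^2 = (o - 3)*(o^6 - 5*o^5 - 3*o^4 + 45*o^3 - 54*o^2) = o*(o - 3)*(o^5 - 5*o^4 - 3*o^3 + 45*o^2 - 54*o) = o*(o - 3)^2*(o^4 - 2*o^3 - 9*o^2 + 18*o) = o*(o - 3)^2*(o + 3)*(o^3 - 5*o^2 + 6*o) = o*(o - 3)^3*(o + 3)*(o^2 - 2*o) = o*(o - 3)^3*(o - 2)*(o + 3)*(o)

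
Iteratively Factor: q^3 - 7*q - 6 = (q - 3)*(q^2 + 3*q + 2) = (q - 3)*(q + 1)*(q + 2)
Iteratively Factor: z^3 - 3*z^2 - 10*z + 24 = (z - 4)*(z^2 + z - 6) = (z - 4)*(z - 2)*(z + 3)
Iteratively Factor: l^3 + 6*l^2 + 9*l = (l)*(l^2 + 6*l + 9) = l*(l + 3)*(l + 3)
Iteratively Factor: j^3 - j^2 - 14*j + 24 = (j - 3)*(j^2 + 2*j - 8) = (j - 3)*(j + 4)*(j - 2)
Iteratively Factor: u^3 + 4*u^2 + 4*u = (u + 2)*(u^2 + 2*u) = (u + 2)^2*(u)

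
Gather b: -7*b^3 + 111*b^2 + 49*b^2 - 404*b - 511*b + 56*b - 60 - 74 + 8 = -7*b^3 + 160*b^2 - 859*b - 126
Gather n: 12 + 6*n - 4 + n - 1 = 7*n + 7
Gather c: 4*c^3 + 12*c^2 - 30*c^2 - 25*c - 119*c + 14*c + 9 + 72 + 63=4*c^3 - 18*c^2 - 130*c + 144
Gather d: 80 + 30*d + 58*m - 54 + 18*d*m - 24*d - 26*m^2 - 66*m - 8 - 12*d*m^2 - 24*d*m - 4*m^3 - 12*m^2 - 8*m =d*(-12*m^2 - 6*m + 6) - 4*m^3 - 38*m^2 - 16*m + 18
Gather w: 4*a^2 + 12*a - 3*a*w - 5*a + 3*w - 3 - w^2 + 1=4*a^2 + 7*a - w^2 + w*(3 - 3*a) - 2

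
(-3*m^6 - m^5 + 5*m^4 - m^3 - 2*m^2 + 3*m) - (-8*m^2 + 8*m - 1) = -3*m^6 - m^5 + 5*m^4 - m^3 + 6*m^2 - 5*m + 1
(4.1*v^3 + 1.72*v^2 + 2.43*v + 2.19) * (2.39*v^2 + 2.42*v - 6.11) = 9.799*v^5 + 14.0328*v^4 - 15.0809*v^3 + 0.6055*v^2 - 9.5475*v - 13.3809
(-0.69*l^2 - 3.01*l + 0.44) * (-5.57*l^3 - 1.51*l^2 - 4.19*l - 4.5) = 3.8433*l^5 + 17.8076*l^4 + 4.9854*l^3 + 15.0525*l^2 + 11.7014*l - 1.98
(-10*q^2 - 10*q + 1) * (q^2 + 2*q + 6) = -10*q^4 - 30*q^3 - 79*q^2 - 58*q + 6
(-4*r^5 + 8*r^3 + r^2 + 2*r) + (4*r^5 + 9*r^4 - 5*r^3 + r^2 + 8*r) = 9*r^4 + 3*r^3 + 2*r^2 + 10*r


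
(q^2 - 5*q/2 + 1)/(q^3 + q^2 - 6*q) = (q - 1/2)/(q*(q + 3))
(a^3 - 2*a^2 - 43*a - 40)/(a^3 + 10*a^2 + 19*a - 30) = (a^2 - 7*a - 8)/(a^2 + 5*a - 6)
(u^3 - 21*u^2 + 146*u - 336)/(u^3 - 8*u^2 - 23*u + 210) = (u - 8)/(u + 5)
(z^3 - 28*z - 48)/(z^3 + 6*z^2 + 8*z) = (z - 6)/z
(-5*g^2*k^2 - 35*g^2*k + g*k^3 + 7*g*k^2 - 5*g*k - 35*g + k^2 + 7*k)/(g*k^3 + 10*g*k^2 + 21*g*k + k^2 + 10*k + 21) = (-5*g + k)/(k + 3)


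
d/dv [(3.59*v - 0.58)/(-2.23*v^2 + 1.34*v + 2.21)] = (8.0057*v^2 - 2.5868*v + 8.7111)/(4.9729*v^4 - 5.9764*v^3 - 8.061*v^2 + 5.9228*v + 4.8841)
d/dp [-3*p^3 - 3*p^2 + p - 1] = -9*p^2 - 6*p + 1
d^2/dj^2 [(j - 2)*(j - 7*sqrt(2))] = 2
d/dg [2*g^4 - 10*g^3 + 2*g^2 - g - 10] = 8*g^3 - 30*g^2 + 4*g - 1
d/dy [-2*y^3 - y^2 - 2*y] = -6*y^2 - 2*y - 2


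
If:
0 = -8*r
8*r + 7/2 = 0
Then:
No Solution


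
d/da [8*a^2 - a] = 16*a - 1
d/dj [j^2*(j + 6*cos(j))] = 3*j*(-2*j*sin(j) + j + 4*cos(j))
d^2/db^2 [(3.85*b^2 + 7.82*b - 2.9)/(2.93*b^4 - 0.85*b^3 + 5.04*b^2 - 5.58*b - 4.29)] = (198.31119*b^8 + 748.076466*b^7 - 917.67975*b^6 + 1698.792504*b^5 + 821.994708*b^4 + 2697.434514*b^3 - 804.6702*b^2 + 1567.278252*b - 538.678278)/(25.153757*b^12 - 21.891495*b^11 + 136.154463*b^10 - 219.638071*b^9 + 207.098541*b^8 - 507.169116*b^7 + 155.735037*b^6 + 26.483112*b^5 + 183.550995*b^4 + 503.219601*b^3 - 122.455476*b^2 - 308.084634*b - 78.953589)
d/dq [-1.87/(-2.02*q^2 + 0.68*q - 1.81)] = (1.2716 - 7.5548*q)/(2.02*q^2 - 0.68*q + 1.81)^2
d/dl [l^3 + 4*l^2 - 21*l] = 3*l^2 + 8*l - 21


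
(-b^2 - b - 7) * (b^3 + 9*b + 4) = -b^5 - b^4 - 16*b^3 - 13*b^2 - 67*b - 28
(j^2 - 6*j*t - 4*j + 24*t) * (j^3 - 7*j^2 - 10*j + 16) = j^5 - 6*j^4*t - 11*j^4 + 66*j^3*t + 18*j^3 - 108*j^2*t + 56*j^2 - 336*j*t - 64*j + 384*t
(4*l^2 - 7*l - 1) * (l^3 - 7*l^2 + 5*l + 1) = 4*l^5 - 35*l^4 + 68*l^3 - 24*l^2 - 12*l - 1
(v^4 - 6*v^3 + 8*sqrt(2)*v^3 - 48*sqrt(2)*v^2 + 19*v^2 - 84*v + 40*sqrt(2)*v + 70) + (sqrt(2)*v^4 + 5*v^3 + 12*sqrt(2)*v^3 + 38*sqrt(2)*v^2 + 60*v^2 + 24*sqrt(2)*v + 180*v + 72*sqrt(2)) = v^4 + sqrt(2)*v^4 - v^3 + 20*sqrt(2)*v^3 - 10*sqrt(2)*v^2 + 79*v^2 + 64*sqrt(2)*v + 96*v + 70 + 72*sqrt(2)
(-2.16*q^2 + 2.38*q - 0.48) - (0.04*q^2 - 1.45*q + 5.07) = -2.2*q^2 + 3.83*q - 5.55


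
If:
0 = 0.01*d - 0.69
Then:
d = 69.00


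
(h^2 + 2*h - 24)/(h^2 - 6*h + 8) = (h + 6)/(h - 2)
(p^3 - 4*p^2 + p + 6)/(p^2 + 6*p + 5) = (p^2 - 5*p + 6)/(p + 5)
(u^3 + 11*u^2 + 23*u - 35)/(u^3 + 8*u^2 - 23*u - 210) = (u^2 + 4*u - 5)/(u^2 + u - 30)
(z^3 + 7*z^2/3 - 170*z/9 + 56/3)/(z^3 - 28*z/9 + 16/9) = (3*z^2 + 11*z - 42)/(3*z^2 + 4*z - 4)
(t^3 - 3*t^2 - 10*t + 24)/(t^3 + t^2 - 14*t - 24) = (t - 2)/(t + 2)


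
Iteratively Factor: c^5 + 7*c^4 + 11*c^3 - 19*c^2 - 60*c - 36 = (c + 2)*(c^4 + 5*c^3 + c^2 - 21*c - 18) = (c + 1)*(c + 2)*(c^3 + 4*c^2 - 3*c - 18) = (c - 2)*(c + 1)*(c + 2)*(c^2 + 6*c + 9) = (c - 2)*(c + 1)*(c + 2)*(c + 3)*(c + 3)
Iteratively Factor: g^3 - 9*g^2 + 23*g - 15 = (g - 5)*(g^2 - 4*g + 3) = (g - 5)*(g - 3)*(g - 1)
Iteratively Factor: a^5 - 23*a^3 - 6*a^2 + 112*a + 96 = (a - 3)*(a^4 + 3*a^3 - 14*a^2 - 48*a - 32) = (a - 3)*(a + 4)*(a^3 - a^2 - 10*a - 8) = (a - 4)*(a - 3)*(a + 4)*(a^2 + 3*a + 2) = (a - 4)*(a - 3)*(a + 1)*(a + 4)*(a + 2)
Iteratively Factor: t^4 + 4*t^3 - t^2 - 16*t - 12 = (t + 2)*(t^3 + 2*t^2 - 5*t - 6) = (t - 2)*(t + 2)*(t^2 + 4*t + 3) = (t - 2)*(t + 1)*(t + 2)*(t + 3)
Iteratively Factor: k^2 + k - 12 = (k - 3)*(k + 4)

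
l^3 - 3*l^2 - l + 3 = (l - 3)*(l - 1)*(l + 1)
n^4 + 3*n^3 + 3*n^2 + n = n*(n + 1)^3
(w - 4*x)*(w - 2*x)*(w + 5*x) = w^3 - w^2*x - 22*w*x^2 + 40*x^3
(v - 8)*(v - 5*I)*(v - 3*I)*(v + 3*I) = v^4 - 8*v^3 - 5*I*v^3 + 9*v^2 + 40*I*v^2 - 72*v - 45*I*v + 360*I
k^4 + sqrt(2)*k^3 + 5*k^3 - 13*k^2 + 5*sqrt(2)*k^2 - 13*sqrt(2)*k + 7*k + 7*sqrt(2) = (k - 1)^2*(k + 7)*(k + sqrt(2))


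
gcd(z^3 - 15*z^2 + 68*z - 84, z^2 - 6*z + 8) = z - 2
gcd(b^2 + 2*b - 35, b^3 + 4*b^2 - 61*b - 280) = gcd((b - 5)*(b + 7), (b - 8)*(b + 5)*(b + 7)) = b + 7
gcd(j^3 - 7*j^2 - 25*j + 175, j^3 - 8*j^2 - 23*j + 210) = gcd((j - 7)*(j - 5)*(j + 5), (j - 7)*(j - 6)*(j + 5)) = j^2 - 2*j - 35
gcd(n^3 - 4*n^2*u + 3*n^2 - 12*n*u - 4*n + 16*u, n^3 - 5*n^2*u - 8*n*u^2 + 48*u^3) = -n + 4*u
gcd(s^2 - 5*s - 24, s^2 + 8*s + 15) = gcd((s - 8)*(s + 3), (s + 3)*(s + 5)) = s + 3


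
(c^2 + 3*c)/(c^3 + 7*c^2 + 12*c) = 1/(c + 4)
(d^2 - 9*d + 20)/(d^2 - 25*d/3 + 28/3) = 3*(d^2 - 9*d + 20)/(3*d^2 - 25*d + 28)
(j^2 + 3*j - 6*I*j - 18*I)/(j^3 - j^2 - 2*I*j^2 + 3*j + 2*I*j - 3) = (j^2 + j*(3 - 6*I) - 18*I)/(j^3 + j^2*(-1 - 2*I) + j*(3 + 2*I) - 3)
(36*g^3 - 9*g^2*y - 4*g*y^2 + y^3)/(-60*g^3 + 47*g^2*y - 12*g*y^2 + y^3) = (3*g + y)/(-5*g + y)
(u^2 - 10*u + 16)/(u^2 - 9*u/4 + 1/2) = 4*(u - 8)/(4*u - 1)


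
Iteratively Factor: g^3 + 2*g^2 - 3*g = (g + 3)*(g^2 - g) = g*(g + 3)*(g - 1)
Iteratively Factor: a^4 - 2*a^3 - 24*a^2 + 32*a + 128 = (a + 2)*(a^3 - 4*a^2 - 16*a + 64) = (a - 4)*(a + 2)*(a^2 - 16) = (a - 4)^2*(a + 2)*(a + 4)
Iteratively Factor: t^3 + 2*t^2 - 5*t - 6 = (t + 1)*(t^2 + t - 6) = (t + 1)*(t + 3)*(t - 2)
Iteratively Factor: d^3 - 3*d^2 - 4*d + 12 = (d + 2)*(d^2 - 5*d + 6) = (d - 3)*(d + 2)*(d - 2)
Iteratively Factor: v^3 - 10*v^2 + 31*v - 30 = (v - 5)*(v^2 - 5*v + 6) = (v - 5)*(v - 2)*(v - 3)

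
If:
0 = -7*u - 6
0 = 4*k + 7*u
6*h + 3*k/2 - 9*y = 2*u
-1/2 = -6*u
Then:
No Solution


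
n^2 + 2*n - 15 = (n - 3)*(n + 5)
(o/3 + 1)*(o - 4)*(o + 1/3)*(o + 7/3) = o^4/3 + 5*o^3/9 - 125*o^2/27 - 295*o/27 - 28/9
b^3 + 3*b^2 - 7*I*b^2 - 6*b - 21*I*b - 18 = (b + 3)*(b - 6*I)*(b - I)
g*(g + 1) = g^2 + g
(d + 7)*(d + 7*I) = d^2 + 7*d + 7*I*d + 49*I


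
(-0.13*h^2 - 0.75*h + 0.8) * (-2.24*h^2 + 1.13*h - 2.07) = 0.2912*h^4 + 1.5331*h^3 - 2.3704*h^2 + 2.4565*h - 1.656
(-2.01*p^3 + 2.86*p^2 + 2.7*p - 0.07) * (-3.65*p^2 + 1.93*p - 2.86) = 7.3365*p^5 - 14.3183*p^4 + 1.4134*p^3 - 2.7131*p^2 - 7.8571*p + 0.2002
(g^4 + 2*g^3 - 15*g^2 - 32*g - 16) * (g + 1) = g^5 + 3*g^4 - 13*g^3 - 47*g^2 - 48*g - 16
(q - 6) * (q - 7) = q^2 - 13*q + 42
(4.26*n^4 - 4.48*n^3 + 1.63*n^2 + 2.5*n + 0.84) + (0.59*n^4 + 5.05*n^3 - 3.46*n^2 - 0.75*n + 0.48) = 4.85*n^4 + 0.569999999999999*n^3 - 1.83*n^2 + 1.75*n + 1.32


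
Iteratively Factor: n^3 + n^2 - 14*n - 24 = (n + 3)*(n^2 - 2*n - 8) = (n - 4)*(n + 3)*(n + 2)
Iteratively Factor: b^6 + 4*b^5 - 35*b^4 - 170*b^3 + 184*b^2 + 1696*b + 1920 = (b - 5)*(b^5 + 9*b^4 + 10*b^3 - 120*b^2 - 416*b - 384) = (b - 5)*(b - 4)*(b^4 + 13*b^3 + 62*b^2 + 128*b + 96) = (b - 5)*(b - 4)*(b + 3)*(b^3 + 10*b^2 + 32*b + 32) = (b - 5)*(b - 4)*(b + 3)*(b + 4)*(b^2 + 6*b + 8) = (b - 5)*(b - 4)*(b + 3)*(b + 4)^2*(b + 2)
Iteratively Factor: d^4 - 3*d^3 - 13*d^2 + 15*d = (d - 1)*(d^3 - 2*d^2 - 15*d) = d*(d - 1)*(d^2 - 2*d - 15) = d*(d - 5)*(d - 1)*(d + 3)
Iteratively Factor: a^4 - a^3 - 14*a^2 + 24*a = (a - 2)*(a^3 + a^2 - 12*a) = (a - 2)*(a + 4)*(a^2 - 3*a) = (a - 3)*(a - 2)*(a + 4)*(a)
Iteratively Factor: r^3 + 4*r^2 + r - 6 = (r - 1)*(r^2 + 5*r + 6) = (r - 1)*(r + 2)*(r + 3)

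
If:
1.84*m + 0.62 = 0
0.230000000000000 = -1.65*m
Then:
No Solution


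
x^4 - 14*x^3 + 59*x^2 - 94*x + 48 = (x - 8)*(x - 3)*(x - 2)*(x - 1)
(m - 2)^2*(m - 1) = m^3 - 5*m^2 + 8*m - 4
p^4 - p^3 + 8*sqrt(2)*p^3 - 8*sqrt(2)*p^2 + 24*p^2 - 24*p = p*(p - 1)*(p + 2*sqrt(2))*(p + 6*sqrt(2))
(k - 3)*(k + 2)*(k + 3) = k^3 + 2*k^2 - 9*k - 18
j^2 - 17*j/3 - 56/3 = (j - 8)*(j + 7/3)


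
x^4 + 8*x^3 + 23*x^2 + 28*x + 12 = (x + 1)*(x + 2)^2*(x + 3)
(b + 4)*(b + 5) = b^2 + 9*b + 20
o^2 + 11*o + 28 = (o + 4)*(o + 7)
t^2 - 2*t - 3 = (t - 3)*(t + 1)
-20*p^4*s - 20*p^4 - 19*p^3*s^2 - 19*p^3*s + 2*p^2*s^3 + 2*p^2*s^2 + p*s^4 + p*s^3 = (-4*p + s)*(p + s)*(5*p + s)*(p*s + p)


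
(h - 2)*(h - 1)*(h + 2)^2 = h^4 + h^3 - 6*h^2 - 4*h + 8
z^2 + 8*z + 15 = (z + 3)*(z + 5)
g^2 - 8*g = g*(g - 8)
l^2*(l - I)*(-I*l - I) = -I*l^4 - l^3 - I*l^3 - l^2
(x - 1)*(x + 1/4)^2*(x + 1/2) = x^4 - 11*x^2/16 - 9*x/32 - 1/32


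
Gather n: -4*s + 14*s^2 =14*s^2 - 4*s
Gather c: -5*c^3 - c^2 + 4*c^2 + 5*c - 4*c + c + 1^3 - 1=-5*c^3 + 3*c^2 + 2*c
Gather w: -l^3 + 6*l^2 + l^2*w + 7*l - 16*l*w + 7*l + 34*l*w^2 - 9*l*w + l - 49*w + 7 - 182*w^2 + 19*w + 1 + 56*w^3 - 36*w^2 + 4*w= -l^3 + 6*l^2 + 15*l + 56*w^3 + w^2*(34*l - 218) + w*(l^2 - 25*l - 26) + 8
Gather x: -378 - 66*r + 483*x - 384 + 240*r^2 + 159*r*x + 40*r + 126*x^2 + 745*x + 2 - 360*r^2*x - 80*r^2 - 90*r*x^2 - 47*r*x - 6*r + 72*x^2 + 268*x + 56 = 160*r^2 - 32*r + x^2*(198 - 90*r) + x*(-360*r^2 + 112*r + 1496) - 704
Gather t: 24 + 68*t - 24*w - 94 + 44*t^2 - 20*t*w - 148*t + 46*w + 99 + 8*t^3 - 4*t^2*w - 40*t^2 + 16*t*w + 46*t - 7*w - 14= 8*t^3 + t^2*(4 - 4*w) + t*(-4*w - 34) + 15*w + 15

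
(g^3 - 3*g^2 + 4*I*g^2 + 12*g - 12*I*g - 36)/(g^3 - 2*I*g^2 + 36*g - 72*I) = (g - 3)/(g - 6*I)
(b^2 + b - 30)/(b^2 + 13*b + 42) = (b - 5)/(b + 7)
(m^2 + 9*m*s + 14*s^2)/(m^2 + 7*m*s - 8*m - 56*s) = (m + 2*s)/(m - 8)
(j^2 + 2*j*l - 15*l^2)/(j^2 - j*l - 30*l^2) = (j - 3*l)/(j - 6*l)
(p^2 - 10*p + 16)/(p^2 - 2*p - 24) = (-p^2 + 10*p - 16)/(-p^2 + 2*p + 24)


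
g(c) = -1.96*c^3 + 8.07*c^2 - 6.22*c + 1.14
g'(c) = -5.88*c^2 + 16.14*c - 6.22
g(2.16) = 5.60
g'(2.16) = 1.21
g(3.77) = -12.63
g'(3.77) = -28.94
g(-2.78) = 122.91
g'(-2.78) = -96.53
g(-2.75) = 120.04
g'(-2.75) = -95.07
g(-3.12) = 158.63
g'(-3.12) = -113.82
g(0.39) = -0.17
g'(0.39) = -0.82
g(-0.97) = 16.56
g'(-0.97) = -27.41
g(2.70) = 4.60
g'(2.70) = -5.51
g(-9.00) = 2139.63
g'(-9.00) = -627.76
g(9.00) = -830.01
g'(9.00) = -337.24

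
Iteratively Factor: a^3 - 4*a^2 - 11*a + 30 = (a + 3)*(a^2 - 7*a + 10) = (a - 5)*(a + 3)*(a - 2)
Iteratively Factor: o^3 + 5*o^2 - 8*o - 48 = (o + 4)*(o^2 + o - 12) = (o + 4)^2*(o - 3)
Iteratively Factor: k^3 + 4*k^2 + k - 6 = (k + 2)*(k^2 + 2*k - 3) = (k - 1)*(k + 2)*(k + 3)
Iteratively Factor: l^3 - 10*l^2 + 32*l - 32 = (l - 2)*(l^2 - 8*l + 16) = (l - 4)*(l - 2)*(l - 4)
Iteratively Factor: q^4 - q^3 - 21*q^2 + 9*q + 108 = (q - 3)*(q^3 + 2*q^2 - 15*q - 36) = (q - 4)*(q - 3)*(q^2 + 6*q + 9) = (q - 4)*(q - 3)*(q + 3)*(q + 3)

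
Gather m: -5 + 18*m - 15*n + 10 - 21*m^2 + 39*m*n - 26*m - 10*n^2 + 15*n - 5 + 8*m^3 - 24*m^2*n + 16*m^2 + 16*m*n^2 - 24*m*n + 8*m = 8*m^3 + m^2*(-24*n - 5) + m*(16*n^2 + 15*n) - 10*n^2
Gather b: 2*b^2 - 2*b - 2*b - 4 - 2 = 2*b^2 - 4*b - 6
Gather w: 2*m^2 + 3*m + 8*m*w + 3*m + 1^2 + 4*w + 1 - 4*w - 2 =2*m^2 + 8*m*w + 6*m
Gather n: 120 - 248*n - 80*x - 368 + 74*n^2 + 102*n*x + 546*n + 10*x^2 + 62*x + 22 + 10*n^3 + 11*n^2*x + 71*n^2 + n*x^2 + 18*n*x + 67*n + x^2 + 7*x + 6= 10*n^3 + n^2*(11*x + 145) + n*(x^2 + 120*x + 365) + 11*x^2 - 11*x - 220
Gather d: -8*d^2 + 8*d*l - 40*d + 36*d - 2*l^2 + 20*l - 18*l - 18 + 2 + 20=-8*d^2 + d*(8*l - 4) - 2*l^2 + 2*l + 4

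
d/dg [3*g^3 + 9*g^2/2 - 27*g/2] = 9*g^2 + 9*g - 27/2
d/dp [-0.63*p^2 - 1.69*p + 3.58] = -1.26*p - 1.69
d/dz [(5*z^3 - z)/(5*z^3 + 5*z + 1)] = (60*z^3 + 15*z^2 - 1)/(25*z^6 + 50*z^4 + 10*z^3 + 25*z^2 + 10*z + 1)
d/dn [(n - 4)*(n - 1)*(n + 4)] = 3*n^2 - 2*n - 16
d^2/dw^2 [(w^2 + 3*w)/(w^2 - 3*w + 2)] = 4*(3*w^3 - 3*w^2 - 9*w + 11)/(w^6 - 9*w^5 + 33*w^4 - 63*w^3 + 66*w^2 - 36*w + 8)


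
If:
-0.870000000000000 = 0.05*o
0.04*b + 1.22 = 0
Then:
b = -30.50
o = -17.40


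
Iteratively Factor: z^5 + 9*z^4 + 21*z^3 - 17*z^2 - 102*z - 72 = (z + 3)*(z^4 + 6*z^3 + 3*z^2 - 26*z - 24) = (z + 1)*(z + 3)*(z^3 + 5*z^2 - 2*z - 24) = (z - 2)*(z + 1)*(z + 3)*(z^2 + 7*z + 12) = (z - 2)*(z + 1)*(z + 3)^2*(z + 4)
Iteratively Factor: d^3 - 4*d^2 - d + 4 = (d - 4)*(d^2 - 1) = (d - 4)*(d - 1)*(d + 1)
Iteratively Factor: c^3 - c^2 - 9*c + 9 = (c - 1)*(c^2 - 9) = (c - 1)*(c + 3)*(c - 3)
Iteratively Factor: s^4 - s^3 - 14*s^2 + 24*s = (s - 2)*(s^3 + s^2 - 12*s) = (s - 2)*(s + 4)*(s^2 - 3*s) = (s - 3)*(s - 2)*(s + 4)*(s)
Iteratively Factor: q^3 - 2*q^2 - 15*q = (q - 5)*(q^2 + 3*q) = q*(q - 5)*(q + 3)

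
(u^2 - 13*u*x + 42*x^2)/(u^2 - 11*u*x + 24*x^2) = (u^2 - 13*u*x + 42*x^2)/(u^2 - 11*u*x + 24*x^2)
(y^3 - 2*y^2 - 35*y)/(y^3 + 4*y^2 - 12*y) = (y^2 - 2*y - 35)/(y^2 + 4*y - 12)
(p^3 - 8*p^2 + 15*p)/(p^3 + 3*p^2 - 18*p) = (p - 5)/(p + 6)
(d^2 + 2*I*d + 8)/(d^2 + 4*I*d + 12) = (d + 4*I)/(d + 6*I)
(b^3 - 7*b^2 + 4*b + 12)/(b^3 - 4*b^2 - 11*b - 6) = (b - 2)/(b + 1)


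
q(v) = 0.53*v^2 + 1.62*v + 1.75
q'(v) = 1.06*v + 1.62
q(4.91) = 22.48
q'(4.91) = 6.82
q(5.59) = 27.37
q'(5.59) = 7.55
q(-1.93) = 0.60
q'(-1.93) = -0.43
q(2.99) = 11.33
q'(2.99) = 4.79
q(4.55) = 20.09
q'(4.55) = 6.44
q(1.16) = 4.34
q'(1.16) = 2.85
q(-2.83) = 1.41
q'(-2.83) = -1.38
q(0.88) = 3.59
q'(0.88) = 2.55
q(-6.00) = 11.11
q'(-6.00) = -4.74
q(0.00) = 1.75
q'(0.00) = 1.62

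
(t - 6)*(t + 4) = t^2 - 2*t - 24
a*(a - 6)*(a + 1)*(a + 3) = a^4 - 2*a^3 - 21*a^2 - 18*a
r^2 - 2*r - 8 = (r - 4)*(r + 2)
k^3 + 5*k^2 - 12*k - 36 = (k - 3)*(k + 2)*(k + 6)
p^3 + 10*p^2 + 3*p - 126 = (p - 3)*(p + 6)*(p + 7)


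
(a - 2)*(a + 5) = a^2 + 3*a - 10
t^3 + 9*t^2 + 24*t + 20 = (t + 2)^2*(t + 5)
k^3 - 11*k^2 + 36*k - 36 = (k - 6)*(k - 3)*(k - 2)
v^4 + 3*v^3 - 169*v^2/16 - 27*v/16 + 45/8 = (v - 2)*(v - 3/4)*(v + 3/4)*(v + 5)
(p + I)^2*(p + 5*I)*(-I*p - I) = -I*p^4 + 7*p^3 - I*p^3 + 7*p^2 + 11*I*p^2 - 5*p + 11*I*p - 5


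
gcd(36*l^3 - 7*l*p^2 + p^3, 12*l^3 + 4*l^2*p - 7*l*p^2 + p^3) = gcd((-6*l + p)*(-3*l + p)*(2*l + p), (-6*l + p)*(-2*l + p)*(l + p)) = -6*l + p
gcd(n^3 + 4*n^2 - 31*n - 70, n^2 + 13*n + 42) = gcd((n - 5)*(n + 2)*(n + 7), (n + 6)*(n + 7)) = n + 7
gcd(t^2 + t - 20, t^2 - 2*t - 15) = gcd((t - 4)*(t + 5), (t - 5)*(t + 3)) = 1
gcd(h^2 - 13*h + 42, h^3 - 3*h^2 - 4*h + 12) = 1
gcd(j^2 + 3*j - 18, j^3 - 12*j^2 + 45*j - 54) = j - 3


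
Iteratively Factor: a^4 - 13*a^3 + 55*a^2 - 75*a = (a - 3)*(a^3 - 10*a^2 + 25*a) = (a - 5)*(a - 3)*(a^2 - 5*a) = a*(a - 5)*(a - 3)*(a - 5)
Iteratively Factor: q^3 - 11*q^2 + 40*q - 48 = (q - 4)*(q^2 - 7*q + 12) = (q - 4)^2*(q - 3)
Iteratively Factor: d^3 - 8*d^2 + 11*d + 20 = (d - 4)*(d^2 - 4*d - 5) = (d - 5)*(d - 4)*(d + 1)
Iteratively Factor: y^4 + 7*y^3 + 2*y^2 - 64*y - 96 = (y - 3)*(y^3 + 10*y^2 + 32*y + 32) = (y - 3)*(y + 2)*(y^2 + 8*y + 16) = (y - 3)*(y + 2)*(y + 4)*(y + 4)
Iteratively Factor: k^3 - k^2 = (k)*(k^2 - k) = k^2*(k - 1)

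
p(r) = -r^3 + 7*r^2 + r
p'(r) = -3*r^2 + 14*r + 1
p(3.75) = 49.45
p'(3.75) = 11.31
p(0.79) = 4.67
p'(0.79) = 10.19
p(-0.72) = 3.28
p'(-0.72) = -10.64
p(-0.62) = 2.31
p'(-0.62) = -8.83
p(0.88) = 5.62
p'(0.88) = 11.00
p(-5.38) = 352.95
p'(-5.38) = -161.15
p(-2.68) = 66.85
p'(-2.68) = -58.07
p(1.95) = 21.15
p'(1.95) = 16.89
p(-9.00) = 1287.00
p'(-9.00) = -368.00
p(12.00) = -708.00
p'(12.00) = -263.00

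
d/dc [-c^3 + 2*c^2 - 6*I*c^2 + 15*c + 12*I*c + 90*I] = -3*c^2 + c*(4 - 12*I) + 15 + 12*I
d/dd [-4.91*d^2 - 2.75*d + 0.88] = -9.82*d - 2.75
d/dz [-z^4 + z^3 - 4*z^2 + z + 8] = -4*z^3 + 3*z^2 - 8*z + 1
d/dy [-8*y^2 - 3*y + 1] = -16*y - 3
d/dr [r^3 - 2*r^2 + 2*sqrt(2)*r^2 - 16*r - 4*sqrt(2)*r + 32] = 3*r^2 - 4*r + 4*sqrt(2)*r - 16 - 4*sqrt(2)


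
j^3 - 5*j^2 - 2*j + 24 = (j - 4)*(j - 3)*(j + 2)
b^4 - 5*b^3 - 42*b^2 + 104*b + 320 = (b - 8)*(b - 4)*(b + 2)*(b + 5)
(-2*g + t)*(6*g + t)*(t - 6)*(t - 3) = -12*g^2*t^2 + 108*g^2*t - 216*g^2 + 4*g*t^3 - 36*g*t^2 + 72*g*t + t^4 - 9*t^3 + 18*t^2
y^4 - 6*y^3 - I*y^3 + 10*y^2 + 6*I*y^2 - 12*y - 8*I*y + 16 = (y - 4)*(y - 2)*(y - 2*I)*(y + I)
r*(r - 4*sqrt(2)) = r^2 - 4*sqrt(2)*r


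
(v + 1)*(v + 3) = v^2 + 4*v + 3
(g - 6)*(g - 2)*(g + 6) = g^3 - 2*g^2 - 36*g + 72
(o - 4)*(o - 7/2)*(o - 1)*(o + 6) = o^4 - 5*o^3/2 - 59*o^2/2 + 115*o - 84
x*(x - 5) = x^2 - 5*x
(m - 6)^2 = m^2 - 12*m + 36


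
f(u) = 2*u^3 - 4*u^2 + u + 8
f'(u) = 6*u^2 - 8*u + 1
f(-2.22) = -35.82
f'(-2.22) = 48.33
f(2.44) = 15.68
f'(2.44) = 17.20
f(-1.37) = -6.02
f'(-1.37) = 23.22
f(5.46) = 219.76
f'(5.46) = 136.19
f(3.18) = 35.05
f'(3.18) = 36.23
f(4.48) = 112.03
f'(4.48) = 85.58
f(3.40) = 43.77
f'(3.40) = 43.16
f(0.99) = 7.01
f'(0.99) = -1.04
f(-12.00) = -4036.00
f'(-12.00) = 961.00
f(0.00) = 8.00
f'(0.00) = 1.00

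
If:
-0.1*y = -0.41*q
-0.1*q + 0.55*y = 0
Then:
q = 0.00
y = 0.00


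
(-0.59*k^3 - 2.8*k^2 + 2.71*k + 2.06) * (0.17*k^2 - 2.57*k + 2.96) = -0.1003*k^5 + 1.0403*k^4 + 5.9103*k^3 - 14.9025*k^2 + 2.7274*k + 6.0976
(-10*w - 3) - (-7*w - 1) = -3*w - 2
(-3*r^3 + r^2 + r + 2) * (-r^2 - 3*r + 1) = 3*r^5 + 8*r^4 - 7*r^3 - 4*r^2 - 5*r + 2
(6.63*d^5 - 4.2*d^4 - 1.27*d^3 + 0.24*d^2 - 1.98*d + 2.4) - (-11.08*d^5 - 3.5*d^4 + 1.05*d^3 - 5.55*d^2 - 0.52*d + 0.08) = 17.71*d^5 - 0.7*d^4 - 2.32*d^3 + 5.79*d^2 - 1.46*d + 2.32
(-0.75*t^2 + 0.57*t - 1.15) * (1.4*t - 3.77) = -1.05*t^3 + 3.6255*t^2 - 3.7589*t + 4.3355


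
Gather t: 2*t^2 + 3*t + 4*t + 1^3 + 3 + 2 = 2*t^2 + 7*t + 6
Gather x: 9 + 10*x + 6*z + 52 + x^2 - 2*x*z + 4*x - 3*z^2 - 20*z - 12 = x^2 + x*(14 - 2*z) - 3*z^2 - 14*z + 49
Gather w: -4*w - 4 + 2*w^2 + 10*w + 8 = 2*w^2 + 6*w + 4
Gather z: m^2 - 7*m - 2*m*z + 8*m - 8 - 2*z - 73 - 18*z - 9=m^2 + m + z*(-2*m - 20) - 90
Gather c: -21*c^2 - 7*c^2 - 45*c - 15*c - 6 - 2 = -28*c^2 - 60*c - 8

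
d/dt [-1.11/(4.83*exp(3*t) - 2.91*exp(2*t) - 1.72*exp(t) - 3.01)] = (16.0839*exp(2*t) - 6.4602*exp(t) - 1.9092)*exp(t)/(-4.83*exp(3*t) + 2.91*exp(2*t) + 1.72*exp(t) + 3.01)^2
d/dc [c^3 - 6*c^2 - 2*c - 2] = 3*c^2 - 12*c - 2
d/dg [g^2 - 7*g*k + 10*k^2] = 2*g - 7*k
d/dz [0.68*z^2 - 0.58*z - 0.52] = 1.36*z - 0.58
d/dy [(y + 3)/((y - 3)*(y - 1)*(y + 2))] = (-2*y^3 - 7*y^2 + 12*y + 21)/(y^6 - 4*y^5 - 6*y^4 + 32*y^3 + y^2 - 60*y + 36)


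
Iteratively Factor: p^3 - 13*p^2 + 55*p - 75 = (p - 3)*(p^2 - 10*p + 25) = (p - 5)*(p - 3)*(p - 5)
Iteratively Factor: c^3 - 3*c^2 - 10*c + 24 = (c + 3)*(c^2 - 6*c + 8) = (c - 2)*(c + 3)*(c - 4)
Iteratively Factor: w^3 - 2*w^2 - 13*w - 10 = (w + 2)*(w^2 - 4*w - 5) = (w + 1)*(w + 2)*(w - 5)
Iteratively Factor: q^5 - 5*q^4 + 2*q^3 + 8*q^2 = (q)*(q^4 - 5*q^3 + 2*q^2 + 8*q) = q*(q - 2)*(q^3 - 3*q^2 - 4*q) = q^2*(q - 2)*(q^2 - 3*q - 4) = q^2*(q - 2)*(q + 1)*(q - 4)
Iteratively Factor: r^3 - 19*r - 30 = (r - 5)*(r^2 + 5*r + 6) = (r - 5)*(r + 2)*(r + 3)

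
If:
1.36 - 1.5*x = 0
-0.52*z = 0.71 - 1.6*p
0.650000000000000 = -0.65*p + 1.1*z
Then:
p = 0.79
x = 0.91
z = 1.06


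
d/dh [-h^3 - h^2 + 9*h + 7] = -3*h^2 - 2*h + 9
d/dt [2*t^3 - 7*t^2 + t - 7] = 6*t^2 - 14*t + 1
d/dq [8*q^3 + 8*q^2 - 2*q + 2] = 24*q^2 + 16*q - 2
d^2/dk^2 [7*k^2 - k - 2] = 14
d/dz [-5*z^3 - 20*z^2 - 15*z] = -15*z^2 - 40*z - 15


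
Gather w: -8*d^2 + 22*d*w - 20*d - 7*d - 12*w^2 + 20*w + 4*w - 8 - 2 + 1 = -8*d^2 - 27*d - 12*w^2 + w*(22*d + 24) - 9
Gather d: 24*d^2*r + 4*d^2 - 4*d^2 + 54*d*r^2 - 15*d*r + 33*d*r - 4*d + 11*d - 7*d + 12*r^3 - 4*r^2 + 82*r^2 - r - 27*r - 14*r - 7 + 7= 24*d^2*r + d*(54*r^2 + 18*r) + 12*r^3 + 78*r^2 - 42*r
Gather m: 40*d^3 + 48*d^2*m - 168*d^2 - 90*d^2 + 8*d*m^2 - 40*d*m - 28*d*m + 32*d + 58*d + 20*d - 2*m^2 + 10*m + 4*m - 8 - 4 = 40*d^3 - 258*d^2 + 110*d + m^2*(8*d - 2) + m*(48*d^2 - 68*d + 14) - 12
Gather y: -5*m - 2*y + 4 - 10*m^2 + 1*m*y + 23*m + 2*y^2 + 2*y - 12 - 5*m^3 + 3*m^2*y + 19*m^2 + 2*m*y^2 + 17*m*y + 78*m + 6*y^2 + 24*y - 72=-5*m^3 + 9*m^2 + 96*m + y^2*(2*m + 8) + y*(3*m^2 + 18*m + 24) - 80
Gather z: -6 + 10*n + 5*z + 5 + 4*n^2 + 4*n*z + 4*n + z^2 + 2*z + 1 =4*n^2 + 14*n + z^2 + z*(4*n + 7)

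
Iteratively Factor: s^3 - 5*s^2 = (s)*(s^2 - 5*s) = s^2*(s - 5)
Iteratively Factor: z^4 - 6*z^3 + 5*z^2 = (z)*(z^3 - 6*z^2 + 5*z) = z^2*(z^2 - 6*z + 5) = z^2*(z - 1)*(z - 5)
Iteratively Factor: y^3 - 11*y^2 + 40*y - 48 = (y - 3)*(y^2 - 8*y + 16) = (y - 4)*(y - 3)*(y - 4)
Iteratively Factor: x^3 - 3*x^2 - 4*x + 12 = (x - 2)*(x^2 - x - 6) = (x - 2)*(x + 2)*(x - 3)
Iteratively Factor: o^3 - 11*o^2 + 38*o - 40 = (o - 2)*(o^2 - 9*o + 20) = (o - 5)*(o - 2)*(o - 4)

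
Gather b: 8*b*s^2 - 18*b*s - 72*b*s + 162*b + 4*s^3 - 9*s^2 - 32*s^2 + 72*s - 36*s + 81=b*(8*s^2 - 90*s + 162) + 4*s^3 - 41*s^2 + 36*s + 81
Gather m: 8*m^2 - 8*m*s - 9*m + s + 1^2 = 8*m^2 + m*(-8*s - 9) + s + 1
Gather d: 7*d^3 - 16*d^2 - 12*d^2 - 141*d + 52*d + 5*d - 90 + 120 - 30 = 7*d^3 - 28*d^2 - 84*d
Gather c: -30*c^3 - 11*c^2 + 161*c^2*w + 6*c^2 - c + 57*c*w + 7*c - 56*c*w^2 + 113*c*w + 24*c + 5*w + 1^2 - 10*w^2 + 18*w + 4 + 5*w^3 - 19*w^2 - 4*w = -30*c^3 + c^2*(161*w - 5) + c*(-56*w^2 + 170*w + 30) + 5*w^3 - 29*w^2 + 19*w + 5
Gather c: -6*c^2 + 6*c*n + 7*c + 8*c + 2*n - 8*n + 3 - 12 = -6*c^2 + c*(6*n + 15) - 6*n - 9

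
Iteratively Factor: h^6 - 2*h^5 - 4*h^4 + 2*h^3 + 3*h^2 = (h + 1)*(h^5 - 3*h^4 - h^3 + 3*h^2) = (h - 1)*(h + 1)*(h^4 - 2*h^3 - 3*h^2) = (h - 3)*(h - 1)*(h + 1)*(h^3 + h^2) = h*(h - 3)*(h - 1)*(h + 1)*(h^2 + h) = h^2*(h - 3)*(h - 1)*(h + 1)*(h + 1)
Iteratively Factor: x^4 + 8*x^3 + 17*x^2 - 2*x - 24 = (x - 1)*(x^3 + 9*x^2 + 26*x + 24) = (x - 1)*(x + 2)*(x^2 + 7*x + 12) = (x - 1)*(x + 2)*(x + 4)*(x + 3)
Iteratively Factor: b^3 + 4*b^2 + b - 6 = (b - 1)*(b^2 + 5*b + 6) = (b - 1)*(b + 3)*(b + 2)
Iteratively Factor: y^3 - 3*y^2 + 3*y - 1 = (y - 1)*(y^2 - 2*y + 1) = (y - 1)^2*(y - 1)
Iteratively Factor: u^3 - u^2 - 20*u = (u)*(u^2 - u - 20) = u*(u - 5)*(u + 4)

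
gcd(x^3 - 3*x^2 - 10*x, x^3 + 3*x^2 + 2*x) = x^2 + 2*x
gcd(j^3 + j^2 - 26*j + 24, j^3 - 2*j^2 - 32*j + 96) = j^2 + 2*j - 24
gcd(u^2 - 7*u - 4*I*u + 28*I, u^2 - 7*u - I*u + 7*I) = u - 7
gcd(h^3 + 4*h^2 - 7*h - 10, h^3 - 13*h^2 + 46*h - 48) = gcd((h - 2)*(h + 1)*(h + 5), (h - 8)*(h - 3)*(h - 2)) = h - 2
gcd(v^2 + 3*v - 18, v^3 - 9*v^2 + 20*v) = 1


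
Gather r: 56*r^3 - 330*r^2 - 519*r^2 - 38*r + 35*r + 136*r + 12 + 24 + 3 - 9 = 56*r^3 - 849*r^2 + 133*r + 30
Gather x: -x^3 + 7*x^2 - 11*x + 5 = -x^3 + 7*x^2 - 11*x + 5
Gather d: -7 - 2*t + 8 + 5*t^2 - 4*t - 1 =5*t^2 - 6*t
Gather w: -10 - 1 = -11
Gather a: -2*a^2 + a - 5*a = -2*a^2 - 4*a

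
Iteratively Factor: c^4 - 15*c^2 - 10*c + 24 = (c - 1)*(c^3 + c^2 - 14*c - 24) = (c - 1)*(c + 2)*(c^2 - c - 12) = (c - 4)*(c - 1)*(c + 2)*(c + 3)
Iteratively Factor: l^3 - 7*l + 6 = (l + 3)*(l^2 - 3*l + 2) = (l - 1)*(l + 3)*(l - 2)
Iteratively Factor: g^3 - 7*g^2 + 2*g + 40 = (g - 5)*(g^2 - 2*g - 8) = (g - 5)*(g + 2)*(g - 4)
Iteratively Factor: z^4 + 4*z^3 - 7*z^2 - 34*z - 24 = (z + 1)*(z^3 + 3*z^2 - 10*z - 24) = (z + 1)*(z + 2)*(z^2 + z - 12) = (z - 3)*(z + 1)*(z + 2)*(z + 4)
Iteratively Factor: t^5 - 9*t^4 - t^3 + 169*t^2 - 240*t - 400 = (t - 4)*(t^4 - 5*t^3 - 21*t^2 + 85*t + 100) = (t - 4)*(t + 4)*(t^3 - 9*t^2 + 15*t + 25) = (t - 4)*(t + 1)*(t + 4)*(t^2 - 10*t + 25) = (t - 5)*(t - 4)*(t + 1)*(t + 4)*(t - 5)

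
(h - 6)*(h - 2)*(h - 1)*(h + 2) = h^4 - 7*h^3 + 2*h^2 + 28*h - 24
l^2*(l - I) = l^3 - I*l^2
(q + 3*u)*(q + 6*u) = q^2 + 9*q*u + 18*u^2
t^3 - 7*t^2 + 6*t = t*(t - 6)*(t - 1)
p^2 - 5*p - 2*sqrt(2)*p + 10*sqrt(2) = (p - 5)*(p - 2*sqrt(2))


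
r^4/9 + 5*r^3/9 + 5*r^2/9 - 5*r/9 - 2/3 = (r/3 + 1/3)*(r/3 + 1)*(r - 1)*(r + 2)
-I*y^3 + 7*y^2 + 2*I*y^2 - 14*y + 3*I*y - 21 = (y - 3)*(y + 7*I)*(-I*y - I)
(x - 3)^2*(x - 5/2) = x^3 - 17*x^2/2 + 24*x - 45/2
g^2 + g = g*(g + 1)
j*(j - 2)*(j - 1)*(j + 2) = j^4 - j^3 - 4*j^2 + 4*j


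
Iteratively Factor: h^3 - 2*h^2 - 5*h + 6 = (h - 1)*(h^2 - h - 6) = (h - 1)*(h + 2)*(h - 3)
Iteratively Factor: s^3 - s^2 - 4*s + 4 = (s + 2)*(s^2 - 3*s + 2) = (s - 2)*(s + 2)*(s - 1)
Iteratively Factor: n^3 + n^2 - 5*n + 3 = (n - 1)*(n^2 + 2*n - 3) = (n - 1)*(n + 3)*(n - 1)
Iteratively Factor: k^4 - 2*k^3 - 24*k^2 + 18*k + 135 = (k - 3)*(k^3 + k^2 - 21*k - 45) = (k - 3)*(k + 3)*(k^2 - 2*k - 15) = (k - 5)*(k - 3)*(k + 3)*(k + 3)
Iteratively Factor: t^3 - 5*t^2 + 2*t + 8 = (t - 4)*(t^2 - t - 2) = (t - 4)*(t + 1)*(t - 2)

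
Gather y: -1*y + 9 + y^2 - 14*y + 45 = y^2 - 15*y + 54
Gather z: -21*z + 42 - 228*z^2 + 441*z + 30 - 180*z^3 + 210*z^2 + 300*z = -180*z^3 - 18*z^2 + 720*z + 72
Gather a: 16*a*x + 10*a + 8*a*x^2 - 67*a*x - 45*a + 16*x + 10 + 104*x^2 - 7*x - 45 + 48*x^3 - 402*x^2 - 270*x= a*(8*x^2 - 51*x - 35) + 48*x^3 - 298*x^2 - 261*x - 35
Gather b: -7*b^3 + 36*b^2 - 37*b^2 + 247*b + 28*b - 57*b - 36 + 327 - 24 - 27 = -7*b^3 - b^2 + 218*b + 240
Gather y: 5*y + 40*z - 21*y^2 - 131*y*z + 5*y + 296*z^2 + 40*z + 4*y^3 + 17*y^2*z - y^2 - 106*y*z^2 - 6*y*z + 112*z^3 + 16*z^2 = 4*y^3 + y^2*(17*z - 22) + y*(-106*z^2 - 137*z + 10) + 112*z^3 + 312*z^2 + 80*z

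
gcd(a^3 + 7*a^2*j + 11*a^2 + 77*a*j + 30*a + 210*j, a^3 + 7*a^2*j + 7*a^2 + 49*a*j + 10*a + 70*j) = a^2 + 7*a*j + 5*a + 35*j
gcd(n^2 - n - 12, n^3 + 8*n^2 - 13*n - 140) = n - 4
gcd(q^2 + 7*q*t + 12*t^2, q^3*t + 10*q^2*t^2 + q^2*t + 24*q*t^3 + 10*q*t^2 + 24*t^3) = q + 4*t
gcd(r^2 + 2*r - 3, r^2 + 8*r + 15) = r + 3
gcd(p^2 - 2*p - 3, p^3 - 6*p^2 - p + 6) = p + 1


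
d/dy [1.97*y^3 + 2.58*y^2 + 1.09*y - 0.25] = 5.91*y^2 + 5.16*y + 1.09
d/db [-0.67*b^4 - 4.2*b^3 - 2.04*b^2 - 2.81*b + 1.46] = -2.68*b^3 - 12.6*b^2 - 4.08*b - 2.81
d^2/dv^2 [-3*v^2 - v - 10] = -6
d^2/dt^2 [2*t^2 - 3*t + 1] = 4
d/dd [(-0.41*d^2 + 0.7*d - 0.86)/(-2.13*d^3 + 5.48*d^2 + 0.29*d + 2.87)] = (-0.8733*d^4 + 2.982*d^3 - 9.4503*d^2 + 7.0722*d + 2.2584)/(4.5369*d^6 - 23.3448*d^5 + 28.795*d^4 - 9.0478*d^3 + 31.5393*d^2 + 1.6646*d + 8.2369)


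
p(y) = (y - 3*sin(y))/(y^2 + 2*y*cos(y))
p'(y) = (1 - 3*cos(y))/(y^2 + 2*y*cos(y)) + (y - 3*sin(y))*(2*y*sin(y) - 2*y - 2*cos(y))/(y^2 + 2*y*cos(y))^2 = (2*y^2*sin(y) - 3*y^2*cos(y) - y^2 + 6*y*sin(y) - 6*y + 3*sin(2*y))/(y^2*(y + 2*cos(y))^2)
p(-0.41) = -1.35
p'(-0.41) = 1.42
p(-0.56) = -1.63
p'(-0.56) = 2.48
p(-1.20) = 2.80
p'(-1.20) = 19.04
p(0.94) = -0.74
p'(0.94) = 0.19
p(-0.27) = -1.18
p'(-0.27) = 0.93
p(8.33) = 0.09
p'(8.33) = 0.04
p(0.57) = -0.82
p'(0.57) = 0.22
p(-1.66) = 0.44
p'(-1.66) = 1.39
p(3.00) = 0.84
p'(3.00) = 0.42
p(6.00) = 0.14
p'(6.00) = -0.09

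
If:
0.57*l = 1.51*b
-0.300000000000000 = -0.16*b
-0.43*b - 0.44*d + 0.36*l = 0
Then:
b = 1.88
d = 2.23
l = 4.97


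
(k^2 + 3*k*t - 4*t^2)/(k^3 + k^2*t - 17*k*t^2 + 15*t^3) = (-k - 4*t)/(-k^2 - 2*k*t + 15*t^2)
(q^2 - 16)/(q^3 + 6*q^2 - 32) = (q - 4)/(q^2 + 2*q - 8)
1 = 1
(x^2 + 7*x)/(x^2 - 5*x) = (x + 7)/(x - 5)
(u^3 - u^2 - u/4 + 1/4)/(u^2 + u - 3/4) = (2*u^2 - u - 1)/(2*u + 3)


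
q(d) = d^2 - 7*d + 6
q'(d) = 2*d - 7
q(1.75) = -3.19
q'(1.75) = -3.50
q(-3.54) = 43.31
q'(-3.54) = -14.08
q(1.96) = -3.88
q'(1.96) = -3.08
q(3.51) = -6.25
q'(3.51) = 0.02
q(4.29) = -5.63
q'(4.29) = 1.58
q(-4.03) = 50.45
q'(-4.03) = -15.06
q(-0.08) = 6.57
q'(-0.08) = -7.16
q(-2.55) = 30.35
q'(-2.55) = -12.10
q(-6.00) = 84.00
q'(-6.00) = -19.00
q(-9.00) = 150.00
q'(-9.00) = -25.00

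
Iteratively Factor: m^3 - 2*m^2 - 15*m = (m)*(m^2 - 2*m - 15) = m*(m - 5)*(m + 3)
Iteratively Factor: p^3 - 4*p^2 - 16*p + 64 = (p + 4)*(p^2 - 8*p + 16) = (p - 4)*(p + 4)*(p - 4)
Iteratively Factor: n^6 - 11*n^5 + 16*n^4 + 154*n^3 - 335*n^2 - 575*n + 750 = (n - 1)*(n^5 - 10*n^4 + 6*n^3 + 160*n^2 - 175*n - 750) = (n - 1)*(n + 2)*(n^4 - 12*n^3 + 30*n^2 + 100*n - 375) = (n - 5)*(n - 1)*(n + 2)*(n^3 - 7*n^2 - 5*n + 75) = (n - 5)^2*(n - 1)*(n + 2)*(n^2 - 2*n - 15) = (n - 5)^3*(n - 1)*(n + 2)*(n + 3)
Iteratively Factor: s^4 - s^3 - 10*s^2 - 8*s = (s + 2)*(s^3 - 3*s^2 - 4*s) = (s + 1)*(s + 2)*(s^2 - 4*s) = s*(s + 1)*(s + 2)*(s - 4)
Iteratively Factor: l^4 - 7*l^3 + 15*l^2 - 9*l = (l - 1)*(l^3 - 6*l^2 + 9*l) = (l - 3)*(l - 1)*(l^2 - 3*l) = (l - 3)^2*(l - 1)*(l)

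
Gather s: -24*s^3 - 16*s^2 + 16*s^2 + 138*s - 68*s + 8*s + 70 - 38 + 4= -24*s^3 + 78*s + 36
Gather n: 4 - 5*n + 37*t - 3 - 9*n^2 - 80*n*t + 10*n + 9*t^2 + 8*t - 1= -9*n^2 + n*(5 - 80*t) + 9*t^2 + 45*t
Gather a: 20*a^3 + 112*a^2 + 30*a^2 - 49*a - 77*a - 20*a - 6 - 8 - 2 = 20*a^3 + 142*a^2 - 146*a - 16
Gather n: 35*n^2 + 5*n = 35*n^2 + 5*n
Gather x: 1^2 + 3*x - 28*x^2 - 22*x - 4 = -28*x^2 - 19*x - 3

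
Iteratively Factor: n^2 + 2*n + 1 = (n + 1)*(n + 1)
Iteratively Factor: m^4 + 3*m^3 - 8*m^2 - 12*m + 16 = (m + 4)*(m^3 - m^2 - 4*m + 4) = (m + 2)*(m + 4)*(m^2 - 3*m + 2) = (m - 1)*(m + 2)*(m + 4)*(m - 2)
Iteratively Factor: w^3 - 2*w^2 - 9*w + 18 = (w + 3)*(w^2 - 5*w + 6) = (w - 2)*(w + 3)*(w - 3)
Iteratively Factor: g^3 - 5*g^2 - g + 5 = (g - 5)*(g^2 - 1) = (g - 5)*(g - 1)*(g + 1)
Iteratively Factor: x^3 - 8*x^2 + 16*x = (x - 4)*(x^2 - 4*x) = x*(x - 4)*(x - 4)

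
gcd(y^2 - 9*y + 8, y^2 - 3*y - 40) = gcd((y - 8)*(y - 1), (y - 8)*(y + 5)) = y - 8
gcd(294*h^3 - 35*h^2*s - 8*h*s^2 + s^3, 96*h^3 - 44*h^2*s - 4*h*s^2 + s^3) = 6*h + s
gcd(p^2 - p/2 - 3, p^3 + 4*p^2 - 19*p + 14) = p - 2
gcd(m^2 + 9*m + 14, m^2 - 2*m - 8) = m + 2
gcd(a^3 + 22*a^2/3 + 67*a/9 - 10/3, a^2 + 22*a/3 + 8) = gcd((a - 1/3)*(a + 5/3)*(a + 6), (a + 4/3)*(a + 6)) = a + 6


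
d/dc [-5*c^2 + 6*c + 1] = 6 - 10*c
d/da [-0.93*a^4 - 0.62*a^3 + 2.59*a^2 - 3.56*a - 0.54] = -3.72*a^3 - 1.86*a^2 + 5.18*a - 3.56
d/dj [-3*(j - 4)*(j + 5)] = -6*j - 3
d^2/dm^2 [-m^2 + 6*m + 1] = -2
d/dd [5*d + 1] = 5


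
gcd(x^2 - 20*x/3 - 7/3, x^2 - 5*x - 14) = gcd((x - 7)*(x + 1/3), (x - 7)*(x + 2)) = x - 7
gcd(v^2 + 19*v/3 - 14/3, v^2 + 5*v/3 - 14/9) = v - 2/3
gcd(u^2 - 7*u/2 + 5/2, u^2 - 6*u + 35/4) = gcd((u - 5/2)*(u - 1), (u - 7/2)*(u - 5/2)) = u - 5/2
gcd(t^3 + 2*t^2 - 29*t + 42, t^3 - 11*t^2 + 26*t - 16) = t - 2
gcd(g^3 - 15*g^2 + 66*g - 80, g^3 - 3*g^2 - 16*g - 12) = 1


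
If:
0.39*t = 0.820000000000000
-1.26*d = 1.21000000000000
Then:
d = -0.96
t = 2.10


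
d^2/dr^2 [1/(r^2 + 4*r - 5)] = 2*(-r^2 - 4*r + 4*(r + 2)^2 + 5)/(r^2 + 4*r - 5)^3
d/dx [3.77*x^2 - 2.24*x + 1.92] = 7.54*x - 2.24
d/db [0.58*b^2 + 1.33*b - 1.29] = 1.16*b + 1.33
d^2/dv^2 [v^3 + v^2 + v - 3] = 6*v + 2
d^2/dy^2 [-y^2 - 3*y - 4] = -2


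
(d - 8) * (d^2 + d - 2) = d^3 - 7*d^2 - 10*d + 16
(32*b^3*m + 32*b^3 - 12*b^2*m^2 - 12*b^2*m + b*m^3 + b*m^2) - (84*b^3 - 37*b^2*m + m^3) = 32*b^3*m - 52*b^3 - 12*b^2*m^2 + 25*b^2*m + b*m^3 + b*m^2 - m^3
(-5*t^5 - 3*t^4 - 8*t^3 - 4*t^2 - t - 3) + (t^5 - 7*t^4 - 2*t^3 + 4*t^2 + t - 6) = -4*t^5 - 10*t^4 - 10*t^3 - 9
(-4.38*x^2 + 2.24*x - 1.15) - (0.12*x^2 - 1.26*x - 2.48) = -4.5*x^2 + 3.5*x + 1.33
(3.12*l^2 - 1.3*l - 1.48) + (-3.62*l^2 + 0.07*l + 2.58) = -0.5*l^2 - 1.23*l + 1.1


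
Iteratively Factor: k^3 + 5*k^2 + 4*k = (k + 1)*(k^2 + 4*k) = (k + 1)*(k + 4)*(k)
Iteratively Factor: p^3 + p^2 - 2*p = (p - 1)*(p^2 + 2*p) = p*(p - 1)*(p + 2)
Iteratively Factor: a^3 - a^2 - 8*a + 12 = (a - 2)*(a^2 + a - 6) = (a - 2)^2*(a + 3)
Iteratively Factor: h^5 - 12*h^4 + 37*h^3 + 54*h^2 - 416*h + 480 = (h - 5)*(h^4 - 7*h^3 + 2*h^2 + 64*h - 96) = (h - 5)*(h - 4)*(h^3 - 3*h^2 - 10*h + 24) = (h - 5)*(h - 4)^2*(h^2 + h - 6) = (h - 5)*(h - 4)^2*(h + 3)*(h - 2)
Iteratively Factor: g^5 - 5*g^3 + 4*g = (g)*(g^4 - 5*g^2 + 4) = g*(g - 2)*(g^3 + 2*g^2 - g - 2) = g*(g - 2)*(g + 2)*(g^2 - 1) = g*(g - 2)*(g + 1)*(g + 2)*(g - 1)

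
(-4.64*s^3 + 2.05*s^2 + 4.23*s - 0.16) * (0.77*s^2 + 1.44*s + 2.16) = -3.5728*s^5 - 5.1031*s^4 - 3.8133*s^3 + 10.396*s^2 + 8.9064*s - 0.3456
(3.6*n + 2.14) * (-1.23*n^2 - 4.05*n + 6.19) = -4.428*n^3 - 17.2122*n^2 + 13.617*n + 13.2466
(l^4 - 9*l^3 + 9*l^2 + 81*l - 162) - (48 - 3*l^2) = l^4 - 9*l^3 + 12*l^2 + 81*l - 210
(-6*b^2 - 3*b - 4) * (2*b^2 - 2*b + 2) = -12*b^4 + 6*b^3 - 14*b^2 + 2*b - 8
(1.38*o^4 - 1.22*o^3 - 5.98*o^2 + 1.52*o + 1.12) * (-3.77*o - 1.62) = -5.2026*o^5 + 2.3638*o^4 + 24.521*o^3 + 3.9572*o^2 - 6.6848*o - 1.8144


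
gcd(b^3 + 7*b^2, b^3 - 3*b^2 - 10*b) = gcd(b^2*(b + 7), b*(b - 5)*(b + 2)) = b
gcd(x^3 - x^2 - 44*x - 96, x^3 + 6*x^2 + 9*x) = x + 3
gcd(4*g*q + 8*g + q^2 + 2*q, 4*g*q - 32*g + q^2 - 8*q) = 4*g + q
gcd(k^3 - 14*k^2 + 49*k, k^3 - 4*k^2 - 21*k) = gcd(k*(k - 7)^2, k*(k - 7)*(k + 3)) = k^2 - 7*k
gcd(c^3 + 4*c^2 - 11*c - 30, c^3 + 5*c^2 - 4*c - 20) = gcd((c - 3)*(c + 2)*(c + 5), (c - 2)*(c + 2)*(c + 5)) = c^2 + 7*c + 10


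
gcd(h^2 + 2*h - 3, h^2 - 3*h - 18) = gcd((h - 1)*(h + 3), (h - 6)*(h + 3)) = h + 3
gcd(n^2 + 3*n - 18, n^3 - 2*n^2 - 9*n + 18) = n - 3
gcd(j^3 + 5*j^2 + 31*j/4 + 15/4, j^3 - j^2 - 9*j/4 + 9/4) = j + 3/2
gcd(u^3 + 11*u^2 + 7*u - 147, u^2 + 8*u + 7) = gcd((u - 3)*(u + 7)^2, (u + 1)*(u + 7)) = u + 7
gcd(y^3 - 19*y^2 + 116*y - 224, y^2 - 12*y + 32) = y^2 - 12*y + 32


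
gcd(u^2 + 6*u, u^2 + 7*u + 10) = 1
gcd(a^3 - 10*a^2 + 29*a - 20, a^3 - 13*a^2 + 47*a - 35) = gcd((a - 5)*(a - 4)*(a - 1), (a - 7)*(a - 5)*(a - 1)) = a^2 - 6*a + 5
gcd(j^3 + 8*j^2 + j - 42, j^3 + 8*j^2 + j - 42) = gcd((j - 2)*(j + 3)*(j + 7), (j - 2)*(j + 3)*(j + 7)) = j^3 + 8*j^2 + j - 42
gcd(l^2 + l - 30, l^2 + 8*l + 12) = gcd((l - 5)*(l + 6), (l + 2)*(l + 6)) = l + 6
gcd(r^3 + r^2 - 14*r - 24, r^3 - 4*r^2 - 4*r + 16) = r^2 - 2*r - 8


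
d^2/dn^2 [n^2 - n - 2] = 2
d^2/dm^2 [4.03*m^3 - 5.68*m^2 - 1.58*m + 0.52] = 24.18*m - 11.36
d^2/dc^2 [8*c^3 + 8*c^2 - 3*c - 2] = 48*c + 16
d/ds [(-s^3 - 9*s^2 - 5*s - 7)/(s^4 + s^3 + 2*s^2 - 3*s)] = (s^6 + 18*s^5 + 22*s^4 + 44*s^3 + 58*s^2 + 28*s - 21)/(s^2*(s^6 + 2*s^5 + 5*s^4 - 2*s^3 - 2*s^2 - 12*s + 9))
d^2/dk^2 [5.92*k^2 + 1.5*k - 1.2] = 11.8400000000000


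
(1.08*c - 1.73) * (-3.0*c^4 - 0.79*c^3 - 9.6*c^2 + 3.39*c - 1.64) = -3.24*c^5 + 4.3368*c^4 - 9.0013*c^3 + 20.2692*c^2 - 7.6359*c + 2.8372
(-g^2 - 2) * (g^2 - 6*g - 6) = -g^4 + 6*g^3 + 4*g^2 + 12*g + 12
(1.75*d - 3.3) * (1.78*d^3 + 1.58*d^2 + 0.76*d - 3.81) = 3.115*d^4 - 3.109*d^3 - 3.884*d^2 - 9.1755*d + 12.573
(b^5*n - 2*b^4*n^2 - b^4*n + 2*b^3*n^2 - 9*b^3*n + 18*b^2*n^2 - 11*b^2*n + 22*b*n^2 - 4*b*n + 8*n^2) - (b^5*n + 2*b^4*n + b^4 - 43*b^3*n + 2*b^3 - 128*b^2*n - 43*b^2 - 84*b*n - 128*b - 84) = -2*b^4*n^2 - 3*b^4*n - b^4 + 2*b^3*n^2 + 34*b^3*n - 2*b^3 + 18*b^2*n^2 + 117*b^2*n + 43*b^2 + 22*b*n^2 + 80*b*n + 128*b + 8*n^2 + 84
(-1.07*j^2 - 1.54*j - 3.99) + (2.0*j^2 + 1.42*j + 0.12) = 0.93*j^2 - 0.12*j - 3.87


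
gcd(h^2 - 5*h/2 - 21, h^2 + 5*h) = 1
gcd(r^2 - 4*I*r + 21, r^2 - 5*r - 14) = 1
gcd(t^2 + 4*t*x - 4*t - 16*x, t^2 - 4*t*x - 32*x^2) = t + 4*x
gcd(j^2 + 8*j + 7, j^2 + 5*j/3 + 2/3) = j + 1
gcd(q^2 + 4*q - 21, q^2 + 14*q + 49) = q + 7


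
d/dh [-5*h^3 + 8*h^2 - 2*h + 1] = -15*h^2 + 16*h - 2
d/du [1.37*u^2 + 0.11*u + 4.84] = 2.74*u + 0.11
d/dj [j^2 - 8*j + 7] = 2*j - 8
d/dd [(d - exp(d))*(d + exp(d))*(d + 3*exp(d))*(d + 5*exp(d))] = 8*d^3*exp(d) + 4*d^3 + 28*d^2*exp(2*d) + 24*d^2*exp(d) - 24*d*exp(3*d) + 28*d*exp(2*d) - 60*exp(4*d) - 8*exp(3*d)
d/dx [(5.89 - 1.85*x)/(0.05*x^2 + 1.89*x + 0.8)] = (0.0925*x^2 - 0.589*x - 12.6121)/(0.0025*x^4 + 0.189*x^3 + 3.6521*x^2 + 3.024*x + 0.64)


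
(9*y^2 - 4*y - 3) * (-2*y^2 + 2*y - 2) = -18*y^4 + 26*y^3 - 20*y^2 + 2*y + 6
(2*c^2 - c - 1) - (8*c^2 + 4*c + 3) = -6*c^2 - 5*c - 4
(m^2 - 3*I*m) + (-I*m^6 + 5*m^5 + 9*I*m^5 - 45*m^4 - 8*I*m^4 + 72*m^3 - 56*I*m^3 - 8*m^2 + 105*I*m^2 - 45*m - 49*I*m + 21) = -I*m^6 + 5*m^5 + 9*I*m^5 - 45*m^4 - 8*I*m^4 + 72*m^3 - 56*I*m^3 - 7*m^2 + 105*I*m^2 - 45*m - 52*I*m + 21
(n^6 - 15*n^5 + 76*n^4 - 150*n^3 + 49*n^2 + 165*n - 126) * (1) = n^6 - 15*n^5 + 76*n^4 - 150*n^3 + 49*n^2 + 165*n - 126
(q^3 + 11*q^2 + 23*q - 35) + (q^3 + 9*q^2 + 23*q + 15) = 2*q^3 + 20*q^2 + 46*q - 20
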